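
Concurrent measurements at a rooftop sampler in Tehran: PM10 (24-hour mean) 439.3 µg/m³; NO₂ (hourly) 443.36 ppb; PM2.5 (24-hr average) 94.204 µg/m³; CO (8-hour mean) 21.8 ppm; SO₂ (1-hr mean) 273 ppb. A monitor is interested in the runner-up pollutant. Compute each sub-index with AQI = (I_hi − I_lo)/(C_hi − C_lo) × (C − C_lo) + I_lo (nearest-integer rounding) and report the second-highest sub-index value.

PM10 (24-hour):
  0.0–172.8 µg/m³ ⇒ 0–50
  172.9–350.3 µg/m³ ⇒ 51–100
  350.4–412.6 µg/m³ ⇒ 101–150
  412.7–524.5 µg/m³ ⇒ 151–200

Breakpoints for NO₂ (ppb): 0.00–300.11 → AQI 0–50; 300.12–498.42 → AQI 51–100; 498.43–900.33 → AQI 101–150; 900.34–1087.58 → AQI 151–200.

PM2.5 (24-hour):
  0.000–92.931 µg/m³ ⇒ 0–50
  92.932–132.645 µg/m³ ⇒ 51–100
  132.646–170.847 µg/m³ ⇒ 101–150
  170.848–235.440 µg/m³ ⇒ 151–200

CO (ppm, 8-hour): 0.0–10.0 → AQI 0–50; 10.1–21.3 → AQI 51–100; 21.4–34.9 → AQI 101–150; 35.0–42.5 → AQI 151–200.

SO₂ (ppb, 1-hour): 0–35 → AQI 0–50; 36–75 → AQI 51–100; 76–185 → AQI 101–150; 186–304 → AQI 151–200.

PM10: 439.3 ∈ [412.7, 524.5] ↔ index [151, 200].
151 + (439.3−412.7)·(200−151)/(524.5−412.7) = 151 + 26.6·49/111.8 ≈ 162.66, so AQI = 163.
NO₂ 443.36: bracket 300.12–498.42 → index 51–100; slope 49/198.30, offset 143.24.
AQI = 51 + 49/198.30·143.24 ≈ 86.39 ⇒ 86.
PM2.5: 94.204 ∈ [92.932, 132.645] ↔ index [51, 100].
51 + (94.204−92.932)·(100−51)/(132.645−92.932) = 51 + 1.272·49/39.713 ≈ 52.57, so AQI = 53.
CO: row 21.4–34.9 (AQI 101–150). (150−101)·(21.8−21.4)/(34.9−21.4) + 101 = 49·0.4/13.5 + 101 ≈ 102.45 → 102.
SO₂: row 186–304 (AQI 151–200). (200−151)·(273−186)/(304−186) + 151 = 49·87/118 + 151 ≈ 187.13 → 187.
Sub-indices: PM10→163, NO₂→86, PM2.5→53, CO→102, SO₂→187. Ranked high→low: 187, 163, 102, 86, 53. Second-highest sub-index = 163.

163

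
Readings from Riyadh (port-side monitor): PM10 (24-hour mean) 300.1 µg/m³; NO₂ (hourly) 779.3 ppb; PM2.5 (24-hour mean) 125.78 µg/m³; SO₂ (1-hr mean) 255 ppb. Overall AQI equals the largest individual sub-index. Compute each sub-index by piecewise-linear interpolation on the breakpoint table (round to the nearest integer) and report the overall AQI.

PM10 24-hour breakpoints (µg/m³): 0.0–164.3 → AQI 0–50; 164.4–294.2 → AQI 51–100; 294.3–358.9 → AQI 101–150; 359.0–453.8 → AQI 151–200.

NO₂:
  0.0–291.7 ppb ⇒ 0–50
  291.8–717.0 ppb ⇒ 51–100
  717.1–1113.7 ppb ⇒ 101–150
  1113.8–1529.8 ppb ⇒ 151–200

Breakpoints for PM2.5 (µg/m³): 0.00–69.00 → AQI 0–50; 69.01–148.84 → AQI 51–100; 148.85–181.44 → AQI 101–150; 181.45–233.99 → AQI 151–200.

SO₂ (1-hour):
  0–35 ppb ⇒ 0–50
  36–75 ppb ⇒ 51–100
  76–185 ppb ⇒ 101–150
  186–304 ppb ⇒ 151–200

PM10: 300.1 lies in 294.3–358.9, so I_lo=101, I_hi=150, C_lo=294.3, C_hi=358.9.
(150−101)/(358.9−294.3) × (300.1−294.3) + 101 = 49/64.6 × 5.8 + 101 ≈ 105.40 → 105.
NO₂: 779.3 ∈ [717.1, 1113.7] ↔ index [101, 150].
101 + (779.3−717.1)·(150−101)/(1113.7−717.1) = 101 + 62.2·49/396.6 ≈ 108.68, so AQI = 109.
PM2.5 125.78: bracket 69.01–148.84 → index 51–100; slope 49/79.83, offset 56.77.
AQI = 51 + 49/79.83·56.77 ≈ 85.85 ⇒ 86.
SO₂: 255 lies in 186–304, so I_lo=151, I_hi=200, C_lo=186, C_hi=304.
(200−151)/(304−186) × (255−186) + 151 = 49/118 × 69 + 151 ≈ 179.65 → 180.
Sub-indices: PM10→105, NO₂→109, PM2.5→86, SO₂→180. Overall AQI = max = 180; dominant pollutant is SO₂.

180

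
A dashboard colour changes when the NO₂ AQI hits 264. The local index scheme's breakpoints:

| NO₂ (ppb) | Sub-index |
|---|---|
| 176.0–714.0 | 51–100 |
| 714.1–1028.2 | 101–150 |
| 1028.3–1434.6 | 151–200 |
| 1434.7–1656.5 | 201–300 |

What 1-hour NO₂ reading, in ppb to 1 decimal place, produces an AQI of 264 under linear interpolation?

1575.8

AQI 264 lies in the 201–300 band, which corresponds to 1434.7–1656.5 ppb.
C = 1434.7 + (264−201)×(1656.5−1434.7)/(300−201) = 1434.7 + 63×221.8/99 ≈ 1575.845 ppb → 1575.8 ppb to 1 dp.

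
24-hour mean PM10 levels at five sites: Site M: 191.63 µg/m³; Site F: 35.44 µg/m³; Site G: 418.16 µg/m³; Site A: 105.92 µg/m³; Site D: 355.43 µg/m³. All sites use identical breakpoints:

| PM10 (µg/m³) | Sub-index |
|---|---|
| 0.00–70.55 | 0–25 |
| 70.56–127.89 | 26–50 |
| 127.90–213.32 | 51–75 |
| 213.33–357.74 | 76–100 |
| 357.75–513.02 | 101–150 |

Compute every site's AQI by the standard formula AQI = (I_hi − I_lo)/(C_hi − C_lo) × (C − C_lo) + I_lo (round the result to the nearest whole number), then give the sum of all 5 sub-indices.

Site M: 191.63 ∈ [127.90, 213.32] ↔ index [51, 75].
51 + (191.63−127.90)·(75−51)/(213.32−127.90) = 51 + 63.73·24/85.42 ≈ 68.91, so AQI = 69.
Site F: 35.44 ∈ [0.00, 70.55] ↔ index [0, 25].
0 + (35.44−0.00)·(25−0)/(70.55−0.00) = 0 + 35.44·25/70.55 ≈ 12.56, so AQI = 13.
Site G: 418.16 ∈ [357.75, 513.02] ↔ index [101, 150].
101 + (418.16−357.75)·(150−101)/(513.02−357.75) = 101 + 60.41·49/155.27 ≈ 120.06, so AQI = 120.
Site A: row 70.56–127.89 (AQI 26–50). (50−26)·(105.92−70.56)/(127.89−70.56) + 26 = 24·35.36/57.33 + 26 ≈ 40.80 → 41.
Site D: 355.43 lies in 213.33–357.74, so I_lo=76, I_hi=100, C_lo=213.33, C_hi=357.74.
(100−76)/(357.74−213.33) × (355.43−213.33) + 76 = 24/144.41 × 142.10 + 76 ≈ 99.62 → 100.
AQIs: Site M=69, Site F=13, Site G=120, Site A=41, Site D=100. Sum = 69 + 13 + 120 + 41 + 100 = 343.

343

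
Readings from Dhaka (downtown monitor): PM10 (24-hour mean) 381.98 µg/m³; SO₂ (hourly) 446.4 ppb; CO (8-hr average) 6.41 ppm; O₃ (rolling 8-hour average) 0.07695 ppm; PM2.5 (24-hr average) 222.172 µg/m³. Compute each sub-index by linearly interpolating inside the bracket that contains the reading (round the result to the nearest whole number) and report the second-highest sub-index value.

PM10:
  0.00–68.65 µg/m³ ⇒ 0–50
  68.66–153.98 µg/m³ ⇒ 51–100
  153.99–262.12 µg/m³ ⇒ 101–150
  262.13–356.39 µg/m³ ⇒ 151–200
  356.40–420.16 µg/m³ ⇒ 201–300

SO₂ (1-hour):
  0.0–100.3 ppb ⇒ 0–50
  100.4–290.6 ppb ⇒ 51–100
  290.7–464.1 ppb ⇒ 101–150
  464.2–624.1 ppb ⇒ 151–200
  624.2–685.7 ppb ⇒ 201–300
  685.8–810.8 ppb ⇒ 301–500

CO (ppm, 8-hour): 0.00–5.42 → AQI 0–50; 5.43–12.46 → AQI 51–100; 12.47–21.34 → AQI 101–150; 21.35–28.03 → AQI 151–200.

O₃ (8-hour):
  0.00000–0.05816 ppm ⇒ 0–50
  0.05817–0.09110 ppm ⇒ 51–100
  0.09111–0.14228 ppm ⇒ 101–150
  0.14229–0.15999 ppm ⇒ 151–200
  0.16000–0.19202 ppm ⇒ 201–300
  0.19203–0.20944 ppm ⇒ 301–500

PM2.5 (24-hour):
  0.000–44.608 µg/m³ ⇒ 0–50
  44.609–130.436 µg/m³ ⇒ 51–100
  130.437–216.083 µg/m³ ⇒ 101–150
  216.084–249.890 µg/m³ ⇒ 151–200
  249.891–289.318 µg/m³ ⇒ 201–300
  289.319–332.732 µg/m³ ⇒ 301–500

PM10: 381.98 ∈ [356.40, 420.16] ↔ index [201, 300].
201 + (381.98−356.40)·(300−201)/(420.16−356.40) = 201 + 25.58·99/63.76 ≈ 240.72, so AQI = 241.
SO₂: row 290.7–464.1 (AQI 101–150). (150−101)·(446.4−290.7)/(464.1−290.7) + 101 = 49·155.7/173.4 + 101 ≈ 145.00 → 145.
CO: 6.41 lies in 5.43–12.46, so I_lo=51, I_hi=100, C_lo=5.43, C_hi=12.46.
(100−51)/(12.46−5.43) × (6.41−5.43) + 51 = 49/7.03 × 0.98 + 51 ≈ 57.83 → 58.
O₃: 0.07695 ∈ [0.05817, 0.09110] ↔ index [51, 100].
51 + (0.07695−0.05817)·(100−51)/(0.09110−0.05817) = 51 + 0.01878·49/0.03293 ≈ 78.94, so AQI = 79.
PM2.5: 222.172 lies in 216.084–249.890, so I_lo=151, I_hi=200, C_lo=216.084, C_hi=249.890.
(200−151)/(249.890−216.084) × (222.172−216.084) + 151 = 49/33.806 × 6.088 + 151 ≈ 159.82 → 160.
Sub-indices: PM10→241, SO₂→145, CO→58, O₃→79, PM2.5→160. Ranked high→low: 241, 160, 145, 79, 58. Second-highest sub-index = 160.

160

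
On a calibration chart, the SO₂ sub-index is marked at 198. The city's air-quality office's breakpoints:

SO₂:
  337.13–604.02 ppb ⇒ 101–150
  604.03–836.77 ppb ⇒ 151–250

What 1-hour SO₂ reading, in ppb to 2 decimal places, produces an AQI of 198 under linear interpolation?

714.52

AQI 198 lies in the 151–250 band, which corresponds to 604.03–836.77 ppb.
C = 604.03 + (198−151)×(836.77−604.03)/(250−151) = 604.03 + 47×232.74/99 ≈ 714.5227 ppb → 714.52 ppb to 2 dp.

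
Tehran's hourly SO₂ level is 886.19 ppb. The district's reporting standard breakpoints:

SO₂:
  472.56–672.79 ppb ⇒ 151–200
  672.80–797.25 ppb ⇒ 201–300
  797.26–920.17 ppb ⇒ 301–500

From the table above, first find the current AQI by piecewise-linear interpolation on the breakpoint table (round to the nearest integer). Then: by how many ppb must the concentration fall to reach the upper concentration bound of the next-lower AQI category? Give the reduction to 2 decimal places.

SO₂: 886.19 ∈ [797.26, 920.17] ↔ index [301, 500].
301 + (886.19−797.26)·(500−301)/(920.17−797.26) = 301 + 88.93·199/122.91 ≈ 444.98, so AQI = 445.
Current AQI 445 is in the Hazardous range (301–500). The next-lower category tops out at AQI 300, whose upper concentration bound is 797.25 ppb.
Reduction needed = 886.19 − 797.25 = 88.94 ppb.

88.94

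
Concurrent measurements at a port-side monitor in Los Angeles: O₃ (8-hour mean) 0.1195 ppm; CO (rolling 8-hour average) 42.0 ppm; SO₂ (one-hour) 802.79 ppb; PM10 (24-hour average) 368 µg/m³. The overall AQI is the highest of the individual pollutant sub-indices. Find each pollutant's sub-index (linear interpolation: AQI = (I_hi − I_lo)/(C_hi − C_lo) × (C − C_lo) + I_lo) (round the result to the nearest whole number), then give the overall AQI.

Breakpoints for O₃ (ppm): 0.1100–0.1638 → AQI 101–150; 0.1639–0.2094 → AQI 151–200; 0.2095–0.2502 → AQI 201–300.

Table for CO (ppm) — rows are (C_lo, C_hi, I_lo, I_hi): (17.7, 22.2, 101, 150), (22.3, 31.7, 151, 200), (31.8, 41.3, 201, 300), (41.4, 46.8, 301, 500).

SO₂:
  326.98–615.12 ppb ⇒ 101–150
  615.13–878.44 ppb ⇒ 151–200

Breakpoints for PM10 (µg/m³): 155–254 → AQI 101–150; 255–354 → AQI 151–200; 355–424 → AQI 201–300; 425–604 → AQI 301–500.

O₃: 0.1195 lies in 0.1100–0.1638, so I_lo=101, I_hi=150, C_lo=0.1100, C_hi=0.1638.
(150−101)/(0.1638−0.1100) × (0.1195−0.1100) + 101 = 49/0.0538 × 0.0095 + 101 ≈ 109.65 → 110.
CO: 42.0 ∈ [41.4, 46.8] ↔ index [301, 500].
301 + (42.0−41.4)·(500−301)/(46.8−41.4) = 301 + 0.6·199/5.4 ≈ 323.11, so AQI = 323.
SO₂: row 615.13–878.44 (AQI 151–200). (200−151)·(802.79−615.13)/(878.44−615.13) + 151 = 49·187.66/263.31 + 151 ≈ 185.92 → 186.
PM10: row 355–424 (AQI 201–300). (300−201)·(368−355)/(424−355) + 201 = 99·13/69 + 201 ≈ 219.65 → 220.
Sub-indices: O₃→110, CO→323, SO₂→186, PM10→220. Overall AQI = max = 323; dominant pollutant is CO.
AQI 323: Hazardous.

323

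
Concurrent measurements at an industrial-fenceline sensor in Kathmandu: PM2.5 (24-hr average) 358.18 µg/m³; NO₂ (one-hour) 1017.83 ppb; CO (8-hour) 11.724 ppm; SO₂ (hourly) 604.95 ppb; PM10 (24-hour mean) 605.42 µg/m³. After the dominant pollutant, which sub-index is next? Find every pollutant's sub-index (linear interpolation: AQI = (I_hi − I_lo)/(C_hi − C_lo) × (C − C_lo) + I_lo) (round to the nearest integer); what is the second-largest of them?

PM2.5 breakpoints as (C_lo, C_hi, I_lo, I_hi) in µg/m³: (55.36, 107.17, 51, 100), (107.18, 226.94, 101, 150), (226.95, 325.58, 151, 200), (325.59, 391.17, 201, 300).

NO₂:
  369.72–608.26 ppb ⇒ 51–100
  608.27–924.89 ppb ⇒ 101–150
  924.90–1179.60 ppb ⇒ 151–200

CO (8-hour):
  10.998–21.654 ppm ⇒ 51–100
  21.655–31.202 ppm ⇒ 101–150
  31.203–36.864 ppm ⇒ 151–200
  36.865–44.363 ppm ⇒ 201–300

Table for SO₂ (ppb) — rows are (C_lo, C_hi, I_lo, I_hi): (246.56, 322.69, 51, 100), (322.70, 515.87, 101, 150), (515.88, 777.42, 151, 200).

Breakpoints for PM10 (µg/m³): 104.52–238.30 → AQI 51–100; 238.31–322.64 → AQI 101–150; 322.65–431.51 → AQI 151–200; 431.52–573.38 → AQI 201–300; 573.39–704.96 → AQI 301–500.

250

PM2.5: 358.18 lies in 325.59–391.17, so I_lo=201, I_hi=300, C_lo=325.59, C_hi=391.17.
(300−201)/(391.17−325.59) × (358.18−325.59) + 201 = 99/65.58 × 32.59 + 201 ≈ 250.20 → 250.
NO₂: 1017.83 lies in 924.90–1179.60, so I_lo=151, I_hi=200, C_lo=924.90, C_hi=1179.60.
(200−151)/(1179.60−924.90) × (1017.83−924.90) + 151 = 49/254.70 × 92.93 + 151 ≈ 168.88 → 169.
CO 11.724: bracket 10.998–21.654 → index 51–100; slope 49/10.656, offset 0.726.
AQI = 51 + 49/10.656·0.726 ≈ 54.34 ⇒ 54.
SO₂ 604.95: bracket 515.88–777.42 → index 151–200; slope 49/261.54, offset 89.07.
AQI = 151 + 49/261.54·89.07 ≈ 167.69 ⇒ 168.
PM10: 605.42 ∈ [573.39, 704.96] ↔ index [301, 500].
301 + (605.42−573.39)·(500−301)/(704.96−573.39) = 301 + 32.03·199/131.57 ≈ 349.45, so AQI = 349.
Sub-indices: PM2.5→250, NO₂→169, CO→54, SO₂→168, PM10→349. Ranked high→low: 349, 250, 169, 168, 54. Second-highest sub-index = 250.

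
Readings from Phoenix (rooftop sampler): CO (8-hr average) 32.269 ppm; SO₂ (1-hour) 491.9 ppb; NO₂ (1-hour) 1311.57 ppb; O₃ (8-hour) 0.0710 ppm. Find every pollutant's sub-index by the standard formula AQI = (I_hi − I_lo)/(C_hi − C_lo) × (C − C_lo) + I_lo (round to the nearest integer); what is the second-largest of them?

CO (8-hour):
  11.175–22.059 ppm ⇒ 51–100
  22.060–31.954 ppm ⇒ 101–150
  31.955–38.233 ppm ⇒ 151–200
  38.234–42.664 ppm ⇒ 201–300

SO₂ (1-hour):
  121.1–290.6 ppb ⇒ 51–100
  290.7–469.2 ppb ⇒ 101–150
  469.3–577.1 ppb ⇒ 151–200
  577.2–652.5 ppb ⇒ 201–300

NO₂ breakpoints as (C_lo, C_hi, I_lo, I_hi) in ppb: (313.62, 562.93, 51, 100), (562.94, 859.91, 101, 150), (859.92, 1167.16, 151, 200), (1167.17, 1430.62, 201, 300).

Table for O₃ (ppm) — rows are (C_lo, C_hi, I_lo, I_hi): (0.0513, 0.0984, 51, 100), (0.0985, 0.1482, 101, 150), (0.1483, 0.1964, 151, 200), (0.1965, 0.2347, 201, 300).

161

CO: 32.269 lies in 31.955–38.233, so I_lo=151, I_hi=200, C_lo=31.955, C_hi=38.233.
(200−151)/(38.233−31.955) × (32.269−31.955) + 151 = 49/6.278 × 0.314 + 151 ≈ 153.45 → 153.
SO₂: 491.9 lies in 469.3–577.1, so I_lo=151, I_hi=200, C_lo=469.3, C_hi=577.1.
(200−151)/(577.1−469.3) × (491.9−469.3) + 151 = 49/107.8 × 22.6 + 151 ≈ 161.27 → 161.
NO₂: 1311.57 ∈ [1167.17, 1430.62] ↔ index [201, 300].
201 + (1311.57−1167.17)·(300−201)/(1430.62−1167.17) = 201 + 144.40·99/263.45 ≈ 255.26, so AQI = 255.
O₃: 0.0710 ∈ [0.0513, 0.0984] ↔ index [51, 100].
51 + (0.0710−0.0513)·(100−51)/(0.0984−0.0513) = 51 + 0.0197·49/0.0471 ≈ 71.49, so AQI = 71.
Sub-indices: CO→153, SO₂→161, NO₂→255, O₃→71. Ranked high→low: 255, 161, 153, 71. Second-highest sub-index = 161.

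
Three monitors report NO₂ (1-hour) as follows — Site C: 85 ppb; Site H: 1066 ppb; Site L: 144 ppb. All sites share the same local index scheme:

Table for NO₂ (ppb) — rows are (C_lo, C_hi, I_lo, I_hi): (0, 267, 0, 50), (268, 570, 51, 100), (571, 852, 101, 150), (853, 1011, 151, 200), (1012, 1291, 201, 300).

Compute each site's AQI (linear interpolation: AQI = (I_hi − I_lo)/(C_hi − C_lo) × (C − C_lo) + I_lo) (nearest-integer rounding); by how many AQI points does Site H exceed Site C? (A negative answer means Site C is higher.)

Site C: 85 lies in 0–267, so I_lo=0, I_hi=50, C_lo=0, C_hi=267.
(50−0)/(267−0) × (85−0) + 0 = 50/267 × 85 + 0 ≈ 15.92 → 16.
Site H: row 1012–1291 (AQI 201–300). (300−201)·(1066−1012)/(1291−1012) + 201 = 99·54/279 + 201 ≈ 220.16 → 220.
Site L: 144 lies in 0–267, so I_lo=0, I_hi=50, C_lo=0, C_hi=267.
(50−0)/(267−0) × (144−0) + 0 = 50/267 × 144 + 0 ≈ 26.97 → 27.
AQIs: Site C=16, Site H=220, Site L=27. Site H (220) − Site C (16) = 204.

204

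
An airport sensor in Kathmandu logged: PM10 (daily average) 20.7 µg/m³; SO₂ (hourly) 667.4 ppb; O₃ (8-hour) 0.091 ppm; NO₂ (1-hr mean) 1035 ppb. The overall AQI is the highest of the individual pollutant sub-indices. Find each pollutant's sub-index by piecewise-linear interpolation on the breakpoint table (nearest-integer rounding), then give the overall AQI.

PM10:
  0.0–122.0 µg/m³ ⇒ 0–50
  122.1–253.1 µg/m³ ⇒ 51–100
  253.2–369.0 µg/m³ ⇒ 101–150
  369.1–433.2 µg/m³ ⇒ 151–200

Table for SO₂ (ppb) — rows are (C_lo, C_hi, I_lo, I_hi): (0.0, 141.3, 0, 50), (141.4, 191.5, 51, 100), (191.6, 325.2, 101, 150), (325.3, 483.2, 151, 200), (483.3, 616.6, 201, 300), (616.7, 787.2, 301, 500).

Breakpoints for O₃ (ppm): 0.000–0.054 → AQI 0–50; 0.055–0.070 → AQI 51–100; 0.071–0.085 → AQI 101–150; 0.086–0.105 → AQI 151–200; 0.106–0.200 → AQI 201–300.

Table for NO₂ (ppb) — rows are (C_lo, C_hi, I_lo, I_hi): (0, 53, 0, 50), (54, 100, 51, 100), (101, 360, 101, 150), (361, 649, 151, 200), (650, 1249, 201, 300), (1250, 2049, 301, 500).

360

PM10: 20.7 lies in 0.0–122.0, so I_lo=0, I_hi=50, C_lo=0.0, C_hi=122.0.
(50−0)/(122.0−0.0) × (20.7−0.0) + 0 = 50/122.0 × 20.7 + 0 ≈ 8.48 → 8.
SO₂: 667.4 ∈ [616.7, 787.2] ↔ index [301, 500].
301 + (667.4−616.7)·(500−301)/(787.2−616.7) = 301 + 50.7·199/170.5 ≈ 360.17, so AQI = 360.
O₃ 0.091: bracket 0.086–0.105 → index 151–200; slope 49/0.019, offset 0.005.
AQI = 151 + 49/0.019·0.005 ≈ 163.89 ⇒ 164.
NO₂: 1035 ∈ [650, 1249] ↔ index [201, 300].
201 + (1035−650)·(300−201)/(1249−650) = 201 + 385·99/599 ≈ 264.63, so AQI = 265.
Sub-indices: PM10→8, SO₂→360, O₃→164, NO₂→265. Overall AQI = max = 360; dominant pollutant is SO₂.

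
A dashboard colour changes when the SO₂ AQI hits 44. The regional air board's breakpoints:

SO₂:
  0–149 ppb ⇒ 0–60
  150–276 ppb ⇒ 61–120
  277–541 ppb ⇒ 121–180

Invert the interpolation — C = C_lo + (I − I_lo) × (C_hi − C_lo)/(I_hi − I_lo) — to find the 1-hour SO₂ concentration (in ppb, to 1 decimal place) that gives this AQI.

109.3

AQI 44 lies in the 0–60 band, which corresponds to 0–149 ppb.
C = 0 + (44−0)×(149−0)/(60−0) = 0 + 44×149/60 ≈ 109.267 ppb → 109.3 ppb to 1 dp.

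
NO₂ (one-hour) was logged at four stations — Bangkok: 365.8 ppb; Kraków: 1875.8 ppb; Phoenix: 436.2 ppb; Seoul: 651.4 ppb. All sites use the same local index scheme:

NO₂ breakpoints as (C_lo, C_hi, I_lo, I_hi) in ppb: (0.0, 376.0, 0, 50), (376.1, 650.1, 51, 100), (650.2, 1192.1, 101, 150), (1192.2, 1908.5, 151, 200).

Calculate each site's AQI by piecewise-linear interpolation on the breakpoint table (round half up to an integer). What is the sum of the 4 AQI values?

410

Bangkok: row 0.0–376.0 (AQI 0–50). (50−0)·(365.8−0.0)/(376.0−0.0) + 0 = 50·365.8/376.0 + 0 ≈ 48.64 → 49.
Kraków: 1875.8 lies in 1192.2–1908.5, so I_lo=151, I_hi=200, C_lo=1192.2, C_hi=1908.5.
(200−151)/(1908.5−1192.2) × (1875.8−1192.2) + 151 = 49/716.3 × 683.6 + 151 ≈ 197.76 → 198.
Phoenix: 436.2 ∈ [376.1, 650.1] ↔ index [51, 100].
51 + (436.2−376.1)·(100−51)/(650.1−376.1) = 51 + 60.1·49/274.0 ≈ 61.75, so AQI = 62.
Seoul: 651.4 ∈ [650.2, 1192.1] ↔ index [101, 150].
101 + (651.4−650.2)·(150−101)/(1192.1−650.2) = 101 + 1.2·49/541.9 ≈ 101.11, so AQI = 101.
AQIs: Bangkok=49, Kraków=198, Phoenix=62, Seoul=101. Sum = 49 + 198 + 62 + 101 = 410.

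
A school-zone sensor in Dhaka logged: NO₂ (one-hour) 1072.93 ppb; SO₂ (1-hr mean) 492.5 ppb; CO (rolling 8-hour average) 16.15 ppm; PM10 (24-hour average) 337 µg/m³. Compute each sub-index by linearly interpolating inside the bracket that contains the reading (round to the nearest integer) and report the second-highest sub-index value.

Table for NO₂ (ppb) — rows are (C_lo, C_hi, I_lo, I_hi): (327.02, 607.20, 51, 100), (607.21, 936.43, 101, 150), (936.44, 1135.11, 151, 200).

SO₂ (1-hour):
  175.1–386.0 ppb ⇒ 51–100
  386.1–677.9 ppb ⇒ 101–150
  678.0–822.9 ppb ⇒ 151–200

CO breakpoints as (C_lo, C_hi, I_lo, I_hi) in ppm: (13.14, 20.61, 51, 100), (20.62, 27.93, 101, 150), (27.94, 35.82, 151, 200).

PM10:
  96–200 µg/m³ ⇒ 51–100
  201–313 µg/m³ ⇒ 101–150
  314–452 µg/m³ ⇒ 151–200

159

NO₂: 1072.93 lies in 936.44–1135.11, so I_lo=151, I_hi=200, C_lo=936.44, C_hi=1135.11.
(200−151)/(1135.11−936.44) × (1072.93−936.44) + 151 = 49/198.67 × 136.49 + 151 ≈ 184.66 → 185.
SO₂: 492.5 ∈ [386.1, 677.9] ↔ index [101, 150].
101 + (492.5−386.1)·(150−101)/(677.9−386.1) = 101 + 106.4·49/291.8 ≈ 118.87, so AQI = 119.
CO: 16.15 lies in 13.14–20.61, so I_lo=51, I_hi=100, C_lo=13.14, C_hi=20.61.
(100−51)/(20.61−13.14) × (16.15−13.14) + 51 = 49/7.47 × 3.01 + 51 ≈ 70.74 → 71.
PM10: 337 lies in 314–452, so I_lo=151, I_hi=200, C_lo=314, C_hi=452.
(200−151)/(452−314) × (337−314) + 151 = 49/138 × 23 + 151 ≈ 159.17 → 159.
Sub-indices: NO₂→185, SO₂→119, CO→71, PM10→159. Ranked high→low: 185, 159, 119, 71. Second-highest sub-index = 159.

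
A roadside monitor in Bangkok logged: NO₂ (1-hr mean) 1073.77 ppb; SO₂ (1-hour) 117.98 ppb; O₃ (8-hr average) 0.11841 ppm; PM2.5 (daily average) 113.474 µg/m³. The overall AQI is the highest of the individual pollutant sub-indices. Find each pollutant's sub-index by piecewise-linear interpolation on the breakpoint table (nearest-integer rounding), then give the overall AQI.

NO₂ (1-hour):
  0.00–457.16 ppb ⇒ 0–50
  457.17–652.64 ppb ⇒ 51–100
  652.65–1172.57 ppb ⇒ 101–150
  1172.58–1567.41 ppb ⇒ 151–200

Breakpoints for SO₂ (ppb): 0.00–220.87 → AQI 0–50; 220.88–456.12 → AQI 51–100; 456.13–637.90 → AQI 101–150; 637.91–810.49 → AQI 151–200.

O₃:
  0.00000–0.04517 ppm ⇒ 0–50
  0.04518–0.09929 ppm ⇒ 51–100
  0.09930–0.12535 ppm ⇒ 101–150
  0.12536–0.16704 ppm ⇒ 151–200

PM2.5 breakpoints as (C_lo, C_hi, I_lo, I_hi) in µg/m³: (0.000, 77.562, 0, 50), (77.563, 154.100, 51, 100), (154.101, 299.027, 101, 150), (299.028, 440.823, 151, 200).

141

NO₂: 1073.77 ∈ [652.65, 1172.57] ↔ index [101, 150].
101 + (1073.77−652.65)·(150−101)/(1172.57−652.65) = 101 + 421.12·49/519.92 ≈ 140.69, so AQI = 141.
SO₂: 117.98 ∈ [0.00, 220.87] ↔ index [0, 50].
0 + (117.98−0.00)·(50−0)/(220.87−0.00) = 0 + 117.98·50/220.87 ≈ 26.71, so AQI = 27.
O₃ 0.11841: bracket 0.09930–0.12535 → index 101–150; slope 49/0.02605, offset 0.01911.
AQI = 101 + 49/0.02605·0.01911 ≈ 136.95 ⇒ 137.
PM2.5: 113.474 lies in 77.563–154.100, so I_lo=51, I_hi=100, C_lo=77.563, C_hi=154.100.
(100−51)/(154.100−77.563) × (113.474−77.563) + 51 = 49/76.537 × 35.911 + 51 ≈ 73.99 → 74.
Sub-indices: NO₂→141, SO₂→27, O₃→137, PM2.5→74. Overall AQI = max = 141; dominant pollutant is NO₂.
AQI 141: Unhealthy for Sensitive Groups.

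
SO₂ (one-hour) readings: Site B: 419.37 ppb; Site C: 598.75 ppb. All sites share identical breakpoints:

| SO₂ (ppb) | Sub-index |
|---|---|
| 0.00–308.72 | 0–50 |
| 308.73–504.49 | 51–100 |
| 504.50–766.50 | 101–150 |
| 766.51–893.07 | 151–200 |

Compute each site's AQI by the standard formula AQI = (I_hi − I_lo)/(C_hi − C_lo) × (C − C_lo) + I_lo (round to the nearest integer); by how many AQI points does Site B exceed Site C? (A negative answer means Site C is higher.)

Site B: 419.37 ∈ [308.73, 504.49] ↔ index [51, 100].
51 + (419.37−308.73)·(100−51)/(504.49−308.73) = 51 + 110.64·49/195.76 ≈ 78.69, so AQI = 79.
Site C 598.75: bracket 504.50–766.50 → index 101–150; slope 49/262.00, offset 94.25.
AQI = 101 + 49/262.00·94.25 ≈ 118.63 ⇒ 119.
AQIs: Site B=79, Site C=119. Site B (79) − Site C (119) = -40.

-40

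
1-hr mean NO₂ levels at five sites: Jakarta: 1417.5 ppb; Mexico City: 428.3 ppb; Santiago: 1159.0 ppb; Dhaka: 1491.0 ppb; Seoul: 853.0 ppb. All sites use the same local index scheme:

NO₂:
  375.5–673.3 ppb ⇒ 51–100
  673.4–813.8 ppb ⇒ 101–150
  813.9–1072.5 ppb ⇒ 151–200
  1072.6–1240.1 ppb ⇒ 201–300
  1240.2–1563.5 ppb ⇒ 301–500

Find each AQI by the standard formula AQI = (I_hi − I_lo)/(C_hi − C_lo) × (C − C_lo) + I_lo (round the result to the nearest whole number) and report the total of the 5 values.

Jakarta: 1417.5 lies in 1240.2–1563.5, so I_lo=301, I_hi=500, C_lo=1240.2, C_hi=1563.5.
(500−301)/(1563.5−1240.2) × (1417.5−1240.2) + 301 = 199/323.3 × 177.3 + 301 ≈ 410.13 → 410.
Mexico City: row 375.5–673.3 (AQI 51–100). (100−51)·(428.3−375.5)/(673.3−375.5) + 51 = 49·52.8/297.8 + 51 ≈ 59.69 → 60.
Santiago: 1159.0 lies in 1072.6–1240.1, so I_lo=201, I_hi=300, C_lo=1072.6, C_hi=1240.1.
(300−201)/(1240.1−1072.6) × (1159.0−1072.6) + 201 = 99/167.5 × 86.4 + 201 ≈ 252.07 → 252.
Dhaka 1491.0: bracket 1240.2–1563.5 → index 301–500; slope 199/323.3, offset 250.8.
AQI = 301 + 199/323.3·250.8 ≈ 455.37 ⇒ 455.
Seoul: 853.0 lies in 813.9–1072.5, so I_lo=151, I_hi=200, C_lo=813.9, C_hi=1072.5.
(200−151)/(1072.5−813.9) × (853.0−813.9) + 151 = 49/258.6 × 39.1 + 151 ≈ 158.41 → 158.
AQIs: Jakarta=410, Mexico City=60, Santiago=252, Dhaka=455, Seoul=158. Sum = 410 + 60 + 252 + 455 + 158 = 1335.

1335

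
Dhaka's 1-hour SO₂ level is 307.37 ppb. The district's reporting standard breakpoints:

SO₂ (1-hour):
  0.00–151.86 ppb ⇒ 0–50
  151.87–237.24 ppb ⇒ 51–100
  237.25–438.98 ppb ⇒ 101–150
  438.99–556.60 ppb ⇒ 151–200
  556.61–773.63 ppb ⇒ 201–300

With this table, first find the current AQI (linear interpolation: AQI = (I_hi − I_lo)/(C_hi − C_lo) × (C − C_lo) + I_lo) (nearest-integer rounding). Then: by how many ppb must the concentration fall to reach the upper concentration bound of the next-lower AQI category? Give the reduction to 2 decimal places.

70.13

SO₂: row 237.25–438.98 (AQI 101–150). (150−101)·(307.37−237.25)/(438.98−237.25) + 101 = 49·70.12/201.73 + 101 ≈ 118.03 → 118.
Current AQI 118 is in the Unhealthy for Sensitive Groups range (101–150). The next-lower category tops out at AQI 100, whose upper concentration bound is 237.24 ppb.
Reduction needed = 307.37 − 237.24 = 70.13 ppb.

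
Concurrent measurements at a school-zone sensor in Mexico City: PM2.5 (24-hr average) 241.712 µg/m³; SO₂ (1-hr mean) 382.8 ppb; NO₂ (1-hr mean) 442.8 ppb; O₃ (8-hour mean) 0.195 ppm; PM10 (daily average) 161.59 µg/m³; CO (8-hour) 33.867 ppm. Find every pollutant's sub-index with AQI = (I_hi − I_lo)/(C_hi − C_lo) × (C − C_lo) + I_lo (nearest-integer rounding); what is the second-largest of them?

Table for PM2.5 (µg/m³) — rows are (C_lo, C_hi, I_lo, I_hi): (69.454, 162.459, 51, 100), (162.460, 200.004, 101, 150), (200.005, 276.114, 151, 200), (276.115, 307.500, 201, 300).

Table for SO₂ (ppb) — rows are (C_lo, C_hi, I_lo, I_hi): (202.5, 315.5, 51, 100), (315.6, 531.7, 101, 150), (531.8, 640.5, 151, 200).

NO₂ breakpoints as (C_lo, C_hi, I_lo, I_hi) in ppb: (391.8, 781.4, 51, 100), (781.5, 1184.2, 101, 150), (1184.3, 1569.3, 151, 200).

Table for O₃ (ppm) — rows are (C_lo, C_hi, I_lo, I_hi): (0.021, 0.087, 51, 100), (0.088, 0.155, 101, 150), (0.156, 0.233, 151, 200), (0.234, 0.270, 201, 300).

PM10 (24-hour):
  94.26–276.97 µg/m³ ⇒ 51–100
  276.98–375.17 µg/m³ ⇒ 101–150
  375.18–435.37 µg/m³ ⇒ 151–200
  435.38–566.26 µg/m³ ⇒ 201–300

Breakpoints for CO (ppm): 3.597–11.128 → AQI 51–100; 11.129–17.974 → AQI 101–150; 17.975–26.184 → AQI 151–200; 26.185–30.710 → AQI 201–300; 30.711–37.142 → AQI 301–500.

PM2.5: row 200.005–276.114 (AQI 151–200). (200−151)·(241.712−200.005)/(276.114−200.005) + 151 = 49·41.707/76.109 + 151 ≈ 177.85 → 178.
SO₂ 382.8: bracket 315.6–531.7 → index 101–150; slope 49/216.1, offset 67.2.
AQI = 101 + 49/216.1·67.2 ≈ 116.24 ⇒ 116.
NO₂: 442.8 lies in 391.8–781.4, so I_lo=51, I_hi=100, C_lo=391.8, C_hi=781.4.
(100−51)/(781.4−391.8) × (442.8−391.8) + 51 = 49/389.6 × 51.0 + 51 ≈ 57.41 → 57.
O₃: 0.195 lies in 0.156–0.233, so I_lo=151, I_hi=200, C_lo=0.156, C_hi=0.233.
(200−151)/(0.233−0.156) × (0.195−0.156) + 151 = 49/0.077 × 0.039 + 151 ≈ 175.82 → 176.
PM10: 161.59 lies in 94.26–276.97, so I_lo=51, I_hi=100, C_lo=94.26, C_hi=276.97.
(100−51)/(276.97−94.26) × (161.59−94.26) + 51 = 49/182.71 × 67.33 + 51 ≈ 69.06 → 69.
CO: row 30.711–37.142 (AQI 301–500). (500−301)·(33.867−30.711)/(37.142−30.711) + 301 = 199·3.156/6.431 + 301 ≈ 398.66 → 399.
Sub-indices: PM2.5→178, SO₂→116, NO₂→57, O₃→176, PM10→69, CO→399. Ranked high→low: 399, 178, 176, 116, 69, 57. Second-highest sub-index = 178.

178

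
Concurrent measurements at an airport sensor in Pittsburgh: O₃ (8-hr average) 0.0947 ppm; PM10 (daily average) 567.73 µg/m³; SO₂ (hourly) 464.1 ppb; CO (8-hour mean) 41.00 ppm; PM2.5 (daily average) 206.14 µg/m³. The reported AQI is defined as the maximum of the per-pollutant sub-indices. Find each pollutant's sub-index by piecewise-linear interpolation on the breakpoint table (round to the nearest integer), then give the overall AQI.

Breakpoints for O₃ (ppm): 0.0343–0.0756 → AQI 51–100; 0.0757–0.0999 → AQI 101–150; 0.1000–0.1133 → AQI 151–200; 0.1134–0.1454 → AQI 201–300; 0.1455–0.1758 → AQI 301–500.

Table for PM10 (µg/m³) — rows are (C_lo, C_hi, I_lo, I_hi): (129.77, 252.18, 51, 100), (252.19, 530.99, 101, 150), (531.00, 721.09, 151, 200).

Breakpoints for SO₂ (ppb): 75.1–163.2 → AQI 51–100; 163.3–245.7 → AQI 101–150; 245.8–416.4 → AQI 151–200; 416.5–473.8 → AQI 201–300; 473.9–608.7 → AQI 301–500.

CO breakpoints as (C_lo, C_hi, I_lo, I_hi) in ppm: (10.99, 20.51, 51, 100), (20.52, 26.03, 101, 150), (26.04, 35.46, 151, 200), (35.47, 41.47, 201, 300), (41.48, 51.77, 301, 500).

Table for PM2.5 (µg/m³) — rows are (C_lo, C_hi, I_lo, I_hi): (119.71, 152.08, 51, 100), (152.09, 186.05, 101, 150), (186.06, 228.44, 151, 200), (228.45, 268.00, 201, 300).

O₃: 0.0947 ∈ [0.0757, 0.0999] ↔ index [101, 150].
101 + (0.0947−0.0757)·(150−101)/(0.0999−0.0757) = 101 + 0.0190·49/0.0242 ≈ 139.47, so AQI = 139.
PM10: 567.73 ∈ [531.00, 721.09] ↔ index [151, 200].
151 + (567.73−531.00)·(200−151)/(721.09−531.00) = 151 + 36.73·49/190.09 ≈ 160.47, so AQI = 160.
SO₂: row 416.5–473.8 (AQI 201–300). (300−201)·(464.1−416.5)/(473.8−416.5) + 201 = 99·47.6/57.3 + 201 ≈ 283.24 → 283.
CO: row 35.47–41.47 (AQI 201–300). (300−201)·(41.00−35.47)/(41.47−35.47) + 201 = 99·5.53/6.00 + 201 ≈ 292.25 → 292.
PM2.5: 206.14 lies in 186.06–228.44, so I_lo=151, I_hi=200, C_lo=186.06, C_hi=228.44.
(200−151)/(228.44−186.06) × (206.14−186.06) + 151 = 49/42.38 × 20.08 + 151 ≈ 174.22 → 174.
Sub-indices: O₃→139, PM10→160, SO₂→283, CO→292, PM2.5→174. Overall AQI = max = 292; dominant pollutant is CO.

292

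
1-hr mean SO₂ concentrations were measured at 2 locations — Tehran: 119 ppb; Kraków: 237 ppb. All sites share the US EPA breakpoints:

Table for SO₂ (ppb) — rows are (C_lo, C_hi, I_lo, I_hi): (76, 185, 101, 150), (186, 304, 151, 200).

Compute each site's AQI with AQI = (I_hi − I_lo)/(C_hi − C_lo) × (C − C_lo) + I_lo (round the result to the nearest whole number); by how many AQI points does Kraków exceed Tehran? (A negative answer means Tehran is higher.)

52

Tehran: 119 lies in 76–185, so I_lo=101, I_hi=150, C_lo=76, C_hi=185.
(150−101)/(185−76) × (119−76) + 101 = 49/109 × 43 + 101 ≈ 120.33 → 120.
Kraków 237: bracket 186–304 → index 151–200; slope 49/118, offset 51.
AQI = 151 + 49/118·51 ≈ 172.18 ⇒ 172.
AQIs: Tehran=120, Kraków=172. Kraków (172) − Tehran (120) = 52.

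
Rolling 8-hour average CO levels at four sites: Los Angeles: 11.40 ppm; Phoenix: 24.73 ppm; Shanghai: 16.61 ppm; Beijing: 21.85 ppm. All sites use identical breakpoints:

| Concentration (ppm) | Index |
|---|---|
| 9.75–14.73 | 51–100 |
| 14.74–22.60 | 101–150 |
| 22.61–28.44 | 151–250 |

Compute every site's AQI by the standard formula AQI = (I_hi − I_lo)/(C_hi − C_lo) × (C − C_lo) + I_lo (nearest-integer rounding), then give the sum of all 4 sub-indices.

Los Angeles: 11.40 lies in 9.75–14.73, so I_lo=51, I_hi=100, C_lo=9.75, C_hi=14.73.
(100−51)/(14.73−9.75) × (11.40−9.75) + 51 = 49/4.98 × 1.65 + 51 ≈ 67.23 → 67.
Phoenix: 24.73 lies in 22.61–28.44, so I_lo=151, I_hi=250, C_lo=22.61, C_hi=28.44.
(250−151)/(28.44−22.61) × (24.73−22.61) + 151 = 99/5.83 × 2.12 + 151 ≈ 187.00 → 187.
Shanghai: row 14.74–22.60 (AQI 101–150). (150−101)·(16.61−14.74)/(22.60−14.74) + 101 = 49·1.87/7.86 + 101 ≈ 112.66 → 113.
Beijing: 21.85 ∈ [14.74, 22.60] ↔ index [101, 150].
101 + (21.85−14.74)·(150−101)/(22.60−14.74) = 101 + 7.11·49/7.86 ≈ 145.32, so AQI = 145.
AQIs: Los Angeles=67, Phoenix=187, Shanghai=113, Beijing=145. Sum = 67 + 187 + 113 + 145 = 512.

512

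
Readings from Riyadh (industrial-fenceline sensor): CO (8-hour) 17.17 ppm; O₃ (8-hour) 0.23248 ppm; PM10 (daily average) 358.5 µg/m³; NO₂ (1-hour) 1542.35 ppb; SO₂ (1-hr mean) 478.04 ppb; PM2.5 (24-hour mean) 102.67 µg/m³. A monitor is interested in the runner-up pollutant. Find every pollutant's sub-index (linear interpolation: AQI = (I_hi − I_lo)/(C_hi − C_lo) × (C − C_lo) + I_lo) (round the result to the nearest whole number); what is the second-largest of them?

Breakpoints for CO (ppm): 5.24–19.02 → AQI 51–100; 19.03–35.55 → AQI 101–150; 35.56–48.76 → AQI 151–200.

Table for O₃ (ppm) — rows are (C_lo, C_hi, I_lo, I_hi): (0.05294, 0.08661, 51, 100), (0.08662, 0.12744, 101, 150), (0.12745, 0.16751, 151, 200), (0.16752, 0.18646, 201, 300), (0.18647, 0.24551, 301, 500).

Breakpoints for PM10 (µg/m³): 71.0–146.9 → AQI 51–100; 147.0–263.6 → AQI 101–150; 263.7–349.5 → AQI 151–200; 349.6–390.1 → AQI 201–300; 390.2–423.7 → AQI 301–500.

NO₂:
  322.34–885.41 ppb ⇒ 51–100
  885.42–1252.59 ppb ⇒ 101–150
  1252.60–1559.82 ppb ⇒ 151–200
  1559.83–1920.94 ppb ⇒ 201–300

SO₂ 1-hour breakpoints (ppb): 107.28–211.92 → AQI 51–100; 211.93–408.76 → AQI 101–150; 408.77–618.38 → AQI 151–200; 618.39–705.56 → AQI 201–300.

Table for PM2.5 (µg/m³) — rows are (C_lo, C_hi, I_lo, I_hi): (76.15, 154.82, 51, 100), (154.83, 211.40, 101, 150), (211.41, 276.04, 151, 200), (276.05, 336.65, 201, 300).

CO: 17.17 lies in 5.24–19.02, so I_lo=51, I_hi=100, C_lo=5.24, C_hi=19.02.
(100−51)/(19.02−5.24) × (17.17−5.24) + 51 = 49/13.78 × 11.93 + 51 ≈ 93.42 → 93.
O₃: 0.23248 ∈ [0.18647, 0.24551] ↔ index [301, 500].
301 + (0.23248−0.18647)·(500−301)/(0.24551−0.18647) = 301 + 0.04601·199/0.05904 ≈ 456.08, so AQI = 456.
PM10: row 349.6–390.1 (AQI 201–300). (300−201)·(358.5−349.6)/(390.1−349.6) + 201 = 99·8.9/40.5 + 201 ≈ 222.76 → 223.
NO₂: 1542.35 lies in 1252.60–1559.82, so I_lo=151, I_hi=200, C_lo=1252.60, C_hi=1559.82.
(200−151)/(1559.82−1252.60) × (1542.35−1252.60) + 151 = 49/307.22 × 289.75 + 151 ≈ 197.21 → 197.
SO₂: 478.04 lies in 408.77–618.38, so I_lo=151, I_hi=200, C_lo=408.77, C_hi=618.38.
(200−151)/(618.38−408.77) × (478.04−408.77) + 151 = 49/209.61 × 69.27 + 151 ≈ 167.19 → 167.
PM2.5: 102.67 ∈ [76.15, 154.82] ↔ index [51, 100].
51 + (102.67−76.15)·(100−51)/(154.82−76.15) = 51 + 26.52·49/78.67 ≈ 67.52, so AQI = 68.
Sub-indices: CO→93, O₃→456, PM10→223, NO₂→197, SO₂→167, PM2.5→68. Ranked high→low: 456, 223, 197, 167, 93, 68. Second-highest sub-index = 223.

223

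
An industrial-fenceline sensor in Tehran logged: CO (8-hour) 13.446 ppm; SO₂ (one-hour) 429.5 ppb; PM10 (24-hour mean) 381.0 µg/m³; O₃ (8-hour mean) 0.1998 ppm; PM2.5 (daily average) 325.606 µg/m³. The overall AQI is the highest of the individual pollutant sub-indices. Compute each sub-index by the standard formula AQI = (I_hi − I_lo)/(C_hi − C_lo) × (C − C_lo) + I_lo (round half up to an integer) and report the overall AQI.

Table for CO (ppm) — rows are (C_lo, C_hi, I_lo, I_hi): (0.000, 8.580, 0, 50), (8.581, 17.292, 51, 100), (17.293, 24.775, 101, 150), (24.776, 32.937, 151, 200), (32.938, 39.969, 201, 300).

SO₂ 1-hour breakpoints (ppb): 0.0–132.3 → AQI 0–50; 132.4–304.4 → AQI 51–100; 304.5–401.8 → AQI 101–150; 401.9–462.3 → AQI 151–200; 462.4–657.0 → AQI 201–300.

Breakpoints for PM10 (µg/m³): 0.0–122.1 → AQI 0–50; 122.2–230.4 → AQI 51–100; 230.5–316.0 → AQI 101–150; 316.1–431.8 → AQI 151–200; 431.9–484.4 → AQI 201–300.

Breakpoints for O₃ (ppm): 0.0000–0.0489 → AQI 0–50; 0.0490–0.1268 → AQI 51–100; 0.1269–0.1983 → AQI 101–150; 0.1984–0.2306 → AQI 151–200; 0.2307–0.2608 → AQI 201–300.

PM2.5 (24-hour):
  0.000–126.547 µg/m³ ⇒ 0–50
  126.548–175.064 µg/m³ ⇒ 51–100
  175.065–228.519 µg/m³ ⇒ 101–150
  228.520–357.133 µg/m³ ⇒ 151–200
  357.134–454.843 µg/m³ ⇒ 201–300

188

CO: row 8.581–17.292 (AQI 51–100). (100−51)·(13.446−8.581)/(17.292−8.581) + 51 = 49·4.865/8.711 + 51 ≈ 78.37 → 78.
SO₂: 429.5 lies in 401.9–462.3, so I_lo=151, I_hi=200, C_lo=401.9, C_hi=462.3.
(200−151)/(462.3−401.9) × (429.5−401.9) + 151 = 49/60.4 × 27.6 + 151 ≈ 173.39 → 173.
PM10: 381.0 ∈ [316.1, 431.8] ↔ index [151, 200].
151 + (381.0−316.1)·(200−151)/(431.8−316.1) = 151 + 64.9·49/115.7 ≈ 178.49, so AQI = 178.
O₃: 0.1998 ∈ [0.1984, 0.2306] ↔ index [151, 200].
151 + (0.1998−0.1984)·(200−151)/(0.2306−0.1984) = 151 + 0.0014·49/0.0322 ≈ 153.13, so AQI = 153.
PM2.5: 325.606 ∈ [228.520, 357.133] ↔ index [151, 200].
151 + (325.606−228.520)·(200−151)/(357.133−228.520) = 151 + 97.086·49/128.613 ≈ 187.99, so AQI = 188.
Sub-indices: CO→78, SO₂→173, PM10→178, O₃→153, PM2.5→188. Overall AQI = max = 188; dominant pollutant is PM2.5.
AQI 188: Unhealthy.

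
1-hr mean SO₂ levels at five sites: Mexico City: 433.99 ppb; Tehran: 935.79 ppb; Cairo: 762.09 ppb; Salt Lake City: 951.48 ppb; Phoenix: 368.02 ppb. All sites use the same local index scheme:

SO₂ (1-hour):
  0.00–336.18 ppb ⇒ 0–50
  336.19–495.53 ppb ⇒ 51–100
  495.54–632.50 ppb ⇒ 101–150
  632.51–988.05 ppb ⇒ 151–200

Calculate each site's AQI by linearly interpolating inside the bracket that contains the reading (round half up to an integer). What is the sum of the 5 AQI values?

Mexico City: 433.99 lies in 336.19–495.53, so I_lo=51, I_hi=100, C_lo=336.19, C_hi=495.53.
(100−51)/(495.53−336.19) × (433.99−336.19) + 51 = 49/159.34 × 97.80 + 51 ≈ 81.08 → 81.
Tehran: 935.79 lies in 632.51–988.05, so I_lo=151, I_hi=200, C_lo=632.51, C_hi=988.05.
(200−151)/(988.05−632.51) × (935.79−632.51) + 151 = 49/355.54 × 303.28 + 151 ≈ 192.80 → 193.
Cairo: 762.09 lies in 632.51–988.05, so I_lo=151, I_hi=200, C_lo=632.51, C_hi=988.05.
(200−151)/(988.05−632.51) × (762.09−632.51) + 151 = 49/355.54 × 129.58 + 151 ≈ 168.86 → 169.
Salt Lake City: 951.48 lies in 632.51–988.05, so I_lo=151, I_hi=200, C_lo=632.51, C_hi=988.05.
(200−151)/(988.05−632.51) × (951.48−632.51) + 151 = 49/355.54 × 318.97 + 151 ≈ 194.96 → 195.
Phoenix: 368.02 lies in 336.19–495.53, so I_lo=51, I_hi=100, C_lo=336.19, C_hi=495.53.
(100−51)/(495.53−336.19) × (368.02−336.19) + 51 = 49/159.34 × 31.83 + 51 ≈ 60.79 → 61.
AQIs: Mexico City=81, Tehran=193, Cairo=169, Salt Lake City=195, Phoenix=61. Sum = 81 + 193 + 169 + 195 + 61 = 699.

699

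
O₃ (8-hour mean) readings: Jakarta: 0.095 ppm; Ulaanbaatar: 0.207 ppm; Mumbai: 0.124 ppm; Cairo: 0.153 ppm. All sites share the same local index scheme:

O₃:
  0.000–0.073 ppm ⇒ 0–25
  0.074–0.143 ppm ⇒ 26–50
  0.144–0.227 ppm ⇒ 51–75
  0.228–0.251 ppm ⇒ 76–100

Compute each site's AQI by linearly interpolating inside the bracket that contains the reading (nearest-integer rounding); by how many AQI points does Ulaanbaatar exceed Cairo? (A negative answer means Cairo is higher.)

15

Jakarta: 0.095 ∈ [0.074, 0.143] ↔ index [26, 50].
26 + (0.095−0.074)·(50−26)/(0.143−0.074) = 26 + 0.021·24/0.069 ≈ 33.30, so AQI = 33.
Ulaanbaatar: 0.207 lies in 0.144–0.227, so I_lo=51, I_hi=75, C_lo=0.144, C_hi=0.227.
(75−51)/(0.227−0.144) × (0.207−0.144) + 51 = 24/0.083 × 0.063 + 51 ≈ 69.22 → 69.
Mumbai: 0.124 lies in 0.074–0.143, so I_lo=26, I_hi=50, C_lo=0.074, C_hi=0.143.
(50−26)/(0.143−0.074) × (0.124−0.074) + 26 = 24/0.069 × 0.050 + 26 ≈ 43.39 → 43.
Cairo: 0.153 ∈ [0.144, 0.227] ↔ index [51, 75].
51 + (0.153−0.144)·(75−51)/(0.227−0.144) = 51 + 0.009·24/0.083 ≈ 53.60, so AQI = 54.
AQIs: Jakarta=33, Ulaanbaatar=69, Mumbai=43, Cairo=54. Ulaanbaatar (69) − Cairo (54) = 15.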